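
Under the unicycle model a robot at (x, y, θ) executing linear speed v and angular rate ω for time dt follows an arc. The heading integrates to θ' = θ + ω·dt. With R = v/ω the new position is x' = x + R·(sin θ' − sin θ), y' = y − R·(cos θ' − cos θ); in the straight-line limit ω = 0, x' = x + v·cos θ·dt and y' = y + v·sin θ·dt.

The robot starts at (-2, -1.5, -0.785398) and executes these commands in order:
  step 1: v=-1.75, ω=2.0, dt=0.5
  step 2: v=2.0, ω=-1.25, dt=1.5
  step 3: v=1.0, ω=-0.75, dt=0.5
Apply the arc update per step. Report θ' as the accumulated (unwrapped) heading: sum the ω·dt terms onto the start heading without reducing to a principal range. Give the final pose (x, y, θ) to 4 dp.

(-1.0067, -3.4484, -2.0354)

step 1: θ'=0.2146 (R=-0.8750) → pose (-2.8051, -1.2638, 0.2146)
step 2: θ'=-1.6604 (R=-1.6000) → pose (-0.8707, -2.9703, -1.6604)
step 3: θ'=-2.0354 (R=-1.3333) → pose (-1.0067, -3.4484, -2.0354)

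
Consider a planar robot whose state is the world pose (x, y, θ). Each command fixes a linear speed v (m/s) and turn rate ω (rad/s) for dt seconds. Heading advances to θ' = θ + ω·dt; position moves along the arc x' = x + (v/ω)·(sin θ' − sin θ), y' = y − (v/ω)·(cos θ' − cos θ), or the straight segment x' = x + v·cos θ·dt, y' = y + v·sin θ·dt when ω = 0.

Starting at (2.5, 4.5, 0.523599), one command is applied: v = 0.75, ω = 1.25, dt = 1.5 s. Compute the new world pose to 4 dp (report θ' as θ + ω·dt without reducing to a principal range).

θ' = 0.5236 + 1.25·1.5 = 2.3986
R = v/ω = 0.75/1.25 = 0.6000
x' = 2.5 + 0.6000·(sin 2.3986 − sin 0.5236) = 2.6059
y' = 4.5 − 0.6000·(cos 2.3986 − cos 0.5236) = 5.4615

(2.6059, 5.4615, 2.3986)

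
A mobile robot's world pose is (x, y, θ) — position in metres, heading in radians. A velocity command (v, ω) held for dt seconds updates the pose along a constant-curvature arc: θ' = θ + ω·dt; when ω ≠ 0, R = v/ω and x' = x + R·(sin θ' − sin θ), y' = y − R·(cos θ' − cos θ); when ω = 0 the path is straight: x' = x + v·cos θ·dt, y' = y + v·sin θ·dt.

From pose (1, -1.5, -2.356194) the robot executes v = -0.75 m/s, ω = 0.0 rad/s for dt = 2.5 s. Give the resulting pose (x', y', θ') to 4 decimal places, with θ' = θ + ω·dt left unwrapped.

(2.3258, -0.1742, -2.3562)

θ' = -2.3562 + 0.0·2.5 = -2.3562
ω = 0 → straight: x' = 1 + -0.75·cos(-2.3562)·2.5 = 2.3258
y' = -1.5 + -0.75·sin(-2.3562)·2.5 = -0.1742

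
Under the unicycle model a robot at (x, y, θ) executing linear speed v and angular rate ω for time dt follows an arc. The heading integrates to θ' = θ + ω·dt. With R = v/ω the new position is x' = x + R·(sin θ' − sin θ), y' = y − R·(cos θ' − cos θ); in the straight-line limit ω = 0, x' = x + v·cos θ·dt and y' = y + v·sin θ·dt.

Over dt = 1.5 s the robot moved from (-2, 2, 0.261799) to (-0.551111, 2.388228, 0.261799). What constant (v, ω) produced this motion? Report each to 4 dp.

v = 1.0000, ω = 0.0000

Δθ = 0.261799 − 0.261799 = 0.000000
ω = Δθ/dt = 0.000000/1.5 = 0.0000
ω = 0 → v = (Δx·cos θ + Δy·sin θ)/dt = 1.0000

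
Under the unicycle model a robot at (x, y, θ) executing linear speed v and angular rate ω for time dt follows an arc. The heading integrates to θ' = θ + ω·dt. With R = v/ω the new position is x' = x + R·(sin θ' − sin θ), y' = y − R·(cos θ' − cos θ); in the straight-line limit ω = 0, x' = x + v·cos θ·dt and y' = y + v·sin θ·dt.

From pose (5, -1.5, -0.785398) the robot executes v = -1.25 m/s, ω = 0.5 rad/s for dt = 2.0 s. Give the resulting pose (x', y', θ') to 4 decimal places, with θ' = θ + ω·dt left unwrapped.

(2.6998, -0.8251, 0.2146)

θ' = -0.7854 + 0.5·2.0 = 0.2146
R = v/ω = -1.25/0.5 = -2.5000
x' = 5 + -2.5000·(sin 0.2146 − sin -0.7854) = 2.6998
y' = -1.5 − -2.5000·(cos 0.2146 − cos -0.7854) = -0.8251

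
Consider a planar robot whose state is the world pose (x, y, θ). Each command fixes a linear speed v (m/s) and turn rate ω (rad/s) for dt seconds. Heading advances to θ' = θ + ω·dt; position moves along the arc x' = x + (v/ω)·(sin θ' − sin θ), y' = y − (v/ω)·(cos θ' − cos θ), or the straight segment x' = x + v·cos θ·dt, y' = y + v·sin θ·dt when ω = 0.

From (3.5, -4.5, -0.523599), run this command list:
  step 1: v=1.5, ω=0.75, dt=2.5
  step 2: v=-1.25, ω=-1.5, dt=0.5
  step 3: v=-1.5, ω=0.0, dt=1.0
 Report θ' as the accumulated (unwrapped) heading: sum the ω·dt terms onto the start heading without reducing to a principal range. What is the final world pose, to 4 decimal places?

(4.8734, -4.5577, 0.6014)

step 1: θ'=1.3514 (R=2.0000) → pose (6.4521, -3.2032, 1.3514)
step 2: θ'=0.6014 (R=0.8333) → pose (6.1102, -3.7090, 0.6014)
step 3: θ'=0.6014 (straight) → pose (4.8734, -4.5577, 0.6014)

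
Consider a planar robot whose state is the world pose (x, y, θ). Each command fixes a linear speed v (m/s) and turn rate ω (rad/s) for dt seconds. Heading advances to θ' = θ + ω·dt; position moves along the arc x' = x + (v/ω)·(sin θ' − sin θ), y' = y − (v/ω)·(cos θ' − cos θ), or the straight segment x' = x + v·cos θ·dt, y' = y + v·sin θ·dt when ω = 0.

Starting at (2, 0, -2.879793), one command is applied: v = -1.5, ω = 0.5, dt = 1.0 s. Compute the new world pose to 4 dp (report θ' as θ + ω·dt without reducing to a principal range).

θ' = -2.8798 + 0.5·1.0 = -2.3798
R = v/ω = -1.5/0.5 = -3.0000
x' = 2 + -3.0000·(sin -2.3798 − sin -2.8798) = 3.2942
y' = 0 − -3.0000·(cos -2.3798 − cos -2.8798) = 0.7270

(3.2942, 0.7270, -2.3798)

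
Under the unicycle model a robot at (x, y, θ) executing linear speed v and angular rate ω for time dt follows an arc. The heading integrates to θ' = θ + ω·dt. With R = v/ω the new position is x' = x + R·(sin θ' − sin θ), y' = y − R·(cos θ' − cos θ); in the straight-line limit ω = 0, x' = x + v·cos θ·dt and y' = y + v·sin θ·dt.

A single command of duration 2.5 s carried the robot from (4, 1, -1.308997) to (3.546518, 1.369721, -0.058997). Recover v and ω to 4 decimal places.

v = -0.2500, ω = 0.5000

Δθ = -0.058997 − -1.308997 = 1.250000
ω = Δθ/dt = 1.250000/2.5 = 0.5000
R = Δx/(sin θ' − sin θ) = -0.5000
v = R·ω = -0.5000·0.5000 = -0.2500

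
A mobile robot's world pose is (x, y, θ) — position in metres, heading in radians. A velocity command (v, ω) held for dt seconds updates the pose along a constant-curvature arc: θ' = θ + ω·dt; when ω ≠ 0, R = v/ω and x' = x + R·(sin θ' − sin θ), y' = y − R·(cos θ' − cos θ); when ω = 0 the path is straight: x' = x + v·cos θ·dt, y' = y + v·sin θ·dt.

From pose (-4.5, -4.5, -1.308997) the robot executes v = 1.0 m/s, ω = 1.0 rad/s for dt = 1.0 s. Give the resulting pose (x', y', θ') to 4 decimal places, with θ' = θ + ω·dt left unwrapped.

(-3.8382, -5.1938, -0.3090)

θ' = -1.3090 + 1.0·1.0 = -0.3090
R = v/ω = 1.0/1.0 = 1.0000
x' = -4.5 + 1.0000·(sin -0.3090 − sin -1.3090) = -3.8382
y' = -4.5 − 1.0000·(cos -0.3090 − cos -1.3090) = -5.1938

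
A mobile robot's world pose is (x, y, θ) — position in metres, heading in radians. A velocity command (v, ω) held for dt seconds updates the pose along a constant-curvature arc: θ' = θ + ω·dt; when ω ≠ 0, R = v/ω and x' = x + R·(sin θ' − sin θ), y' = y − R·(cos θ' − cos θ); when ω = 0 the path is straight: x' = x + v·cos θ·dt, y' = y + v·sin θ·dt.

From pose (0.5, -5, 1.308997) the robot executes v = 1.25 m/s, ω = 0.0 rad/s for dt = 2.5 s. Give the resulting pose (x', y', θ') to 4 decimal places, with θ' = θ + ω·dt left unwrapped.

(1.3088, -1.9815, 1.3090)

θ' = 1.3090 + 0.0·2.5 = 1.3090
ω = 0 → straight: x' = 0.5 + 1.25·cos(1.3090)·2.5 = 1.3088
y' = -5 + 1.25·sin(1.3090)·2.5 = -1.9815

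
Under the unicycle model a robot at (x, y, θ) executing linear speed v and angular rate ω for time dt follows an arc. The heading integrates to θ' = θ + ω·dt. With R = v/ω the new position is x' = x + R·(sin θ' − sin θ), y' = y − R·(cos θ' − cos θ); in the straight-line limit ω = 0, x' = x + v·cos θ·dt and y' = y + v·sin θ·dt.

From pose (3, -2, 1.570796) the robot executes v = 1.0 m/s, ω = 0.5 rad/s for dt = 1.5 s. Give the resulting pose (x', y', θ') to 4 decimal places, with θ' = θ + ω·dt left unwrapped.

(2.4634, -0.6367, 2.3208)

θ' = 1.5708 + 0.5·1.5 = 2.3208
R = v/ω = 1.0/0.5 = 2.0000
x' = 3 + 2.0000·(sin 2.3208 − sin 1.5708) = 2.4634
y' = -2 − 2.0000·(cos 2.3208 − cos 1.5708) = -0.6367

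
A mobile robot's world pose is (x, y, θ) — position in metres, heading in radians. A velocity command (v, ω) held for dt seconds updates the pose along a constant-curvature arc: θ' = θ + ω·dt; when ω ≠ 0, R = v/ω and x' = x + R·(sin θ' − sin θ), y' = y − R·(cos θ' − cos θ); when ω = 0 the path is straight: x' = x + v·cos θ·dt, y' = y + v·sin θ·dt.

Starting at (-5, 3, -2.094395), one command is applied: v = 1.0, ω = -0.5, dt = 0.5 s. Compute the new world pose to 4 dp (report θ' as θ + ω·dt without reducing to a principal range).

(-5.3012, 2.6026, -2.3444)

θ' = -2.0944 + -0.5·0.5 = -2.3444
R = v/ω = 1.0/-0.5 = -2.0000
x' = -5 + -2.0000·(sin -2.3444 − sin -2.0944) = -5.3012
y' = 3 − -2.0000·(cos -2.3444 − cos -2.0944) = 2.6026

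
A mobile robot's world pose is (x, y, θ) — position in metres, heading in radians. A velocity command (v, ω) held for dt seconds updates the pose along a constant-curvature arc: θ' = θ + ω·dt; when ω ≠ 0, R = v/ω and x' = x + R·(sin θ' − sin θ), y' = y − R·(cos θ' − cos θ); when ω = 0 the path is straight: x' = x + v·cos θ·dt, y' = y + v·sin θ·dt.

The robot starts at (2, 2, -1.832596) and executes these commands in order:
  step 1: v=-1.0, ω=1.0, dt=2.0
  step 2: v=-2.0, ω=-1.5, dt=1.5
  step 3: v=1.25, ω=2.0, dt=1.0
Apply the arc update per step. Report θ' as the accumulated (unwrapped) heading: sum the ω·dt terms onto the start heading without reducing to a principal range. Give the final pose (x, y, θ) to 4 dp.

step 1: θ'=0.1674 (R=-1.0000) → pose (0.8675, 3.2448, 0.1674)
step 2: θ'=-2.0826 (R=1.3333) → pose (-0.5172, 5.2125, -2.0826)
step 3: θ'=-0.0826 (R=0.6250) → pose (-0.0238, 4.2836, -0.0826)

(-0.0238, 4.2836, -0.0826)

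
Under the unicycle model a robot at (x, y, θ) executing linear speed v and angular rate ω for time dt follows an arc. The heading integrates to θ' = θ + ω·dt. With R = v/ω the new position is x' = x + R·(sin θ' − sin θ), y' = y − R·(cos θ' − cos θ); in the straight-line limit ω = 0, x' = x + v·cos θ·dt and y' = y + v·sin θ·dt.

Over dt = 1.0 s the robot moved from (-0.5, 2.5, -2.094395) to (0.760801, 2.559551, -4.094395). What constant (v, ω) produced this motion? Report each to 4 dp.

Δθ = -4.094395 − -2.094395 = -2.000000
ω = Δθ/dt = -2.000000/1.0 = -2.0000
R = Δx/(sin θ' − sin θ) = 0.7500
v = R·ω = 0.7500·-2.0000 = -1.5000

v = -1.5000, ω = -2.0000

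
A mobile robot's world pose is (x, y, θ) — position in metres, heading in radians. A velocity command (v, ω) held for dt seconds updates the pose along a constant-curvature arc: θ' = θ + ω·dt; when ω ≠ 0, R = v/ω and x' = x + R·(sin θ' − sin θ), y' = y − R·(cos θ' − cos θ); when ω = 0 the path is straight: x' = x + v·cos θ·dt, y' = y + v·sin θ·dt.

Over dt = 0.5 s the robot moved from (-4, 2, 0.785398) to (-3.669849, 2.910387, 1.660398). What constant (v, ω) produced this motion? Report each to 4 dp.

Δθ = 1.660398 − 0.785398 = 0.875000
ω = Δθ/dt = 0.875000/0.5 = 1.7500
R = −Δy/(cos θ' − cos θ) = 1.1429
v = R·ω = 1.1429·1.7500 = 2.0000

v = 2.0000, ω = 1.7500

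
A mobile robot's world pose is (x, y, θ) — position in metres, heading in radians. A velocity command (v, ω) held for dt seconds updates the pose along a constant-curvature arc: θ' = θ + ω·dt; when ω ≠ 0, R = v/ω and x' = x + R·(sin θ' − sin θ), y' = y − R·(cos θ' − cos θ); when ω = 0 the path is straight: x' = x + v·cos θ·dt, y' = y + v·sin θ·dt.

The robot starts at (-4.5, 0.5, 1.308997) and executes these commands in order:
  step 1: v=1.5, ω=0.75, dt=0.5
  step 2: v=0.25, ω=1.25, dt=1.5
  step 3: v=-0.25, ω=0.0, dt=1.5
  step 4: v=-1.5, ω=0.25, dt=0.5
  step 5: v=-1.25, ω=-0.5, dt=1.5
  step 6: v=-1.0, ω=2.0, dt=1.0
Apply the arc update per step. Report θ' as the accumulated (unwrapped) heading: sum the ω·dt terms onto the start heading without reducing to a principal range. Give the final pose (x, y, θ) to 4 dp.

step 1: θ'=1.6840 (R=2.0000) → pose (-4.4447, 1.2436, 1.6840)
step 2: θ'=3.5590 (R=0.2000) → pose (-4.7245, 1.4038, 3.5590)
step 3: θ'=3.5590 (straight) → pose (-4.3816, 1.5558, 3.5590)
step 4: θ'=3.6840 (R=-6.0000) → pose (-3.7168, 1.9019, 3.6840)
step 5: θ'=2.9340 (R=2.5000) → pose (-1.9110, 2.2070, 2.9340)
step 6: θ'=4.9340 (R=-0.5000) → pose (-1.3202, 2.8062, 4.9340)

(-1.3202, 2.8062, 4.9340)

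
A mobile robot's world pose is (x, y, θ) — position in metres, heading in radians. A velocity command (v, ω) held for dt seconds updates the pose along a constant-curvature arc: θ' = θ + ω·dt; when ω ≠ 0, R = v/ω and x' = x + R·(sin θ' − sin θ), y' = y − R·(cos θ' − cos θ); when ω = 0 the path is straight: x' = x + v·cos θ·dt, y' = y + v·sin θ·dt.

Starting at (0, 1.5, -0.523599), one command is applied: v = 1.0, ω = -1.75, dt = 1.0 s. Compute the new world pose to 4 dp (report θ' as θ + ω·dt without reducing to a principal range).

(0.1503, 0.6358, -2.2736)

θ' = -0.5236 + -1.75·1.0 = -2.2736
R = v/ω = 1.0/-1.75 = -0.5714
x' = 0 + -0.5714·(sin -2.2736 − sin -0.5236) = 0.1503
y' = 1.5 − -0.5714·(cos -2.2736 − cos -0.5236) = 0.6358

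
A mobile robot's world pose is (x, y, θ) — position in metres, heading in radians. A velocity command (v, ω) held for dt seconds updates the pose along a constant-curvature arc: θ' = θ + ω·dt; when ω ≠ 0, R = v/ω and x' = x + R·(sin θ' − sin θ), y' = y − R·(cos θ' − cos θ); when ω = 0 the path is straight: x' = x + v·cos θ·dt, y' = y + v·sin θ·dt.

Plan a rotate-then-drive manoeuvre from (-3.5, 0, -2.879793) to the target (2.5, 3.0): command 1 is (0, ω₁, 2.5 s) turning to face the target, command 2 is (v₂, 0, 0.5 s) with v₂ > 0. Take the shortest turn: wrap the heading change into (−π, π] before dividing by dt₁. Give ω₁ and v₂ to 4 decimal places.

heading to target = atan2(3−0, 2.5−-3.5) = 0.4636
Δθ = wrap(0.4636 − -2.8798) = -2.9397; ω₁ = Δθ/dt₁ = -1.1759
distance = √((2.5−-3.5)² + (3−0)²) = 6.7082; v₂ = distance/dt₂ = 13.4164

ω₁ = -1.1759, v₂ = 13.4164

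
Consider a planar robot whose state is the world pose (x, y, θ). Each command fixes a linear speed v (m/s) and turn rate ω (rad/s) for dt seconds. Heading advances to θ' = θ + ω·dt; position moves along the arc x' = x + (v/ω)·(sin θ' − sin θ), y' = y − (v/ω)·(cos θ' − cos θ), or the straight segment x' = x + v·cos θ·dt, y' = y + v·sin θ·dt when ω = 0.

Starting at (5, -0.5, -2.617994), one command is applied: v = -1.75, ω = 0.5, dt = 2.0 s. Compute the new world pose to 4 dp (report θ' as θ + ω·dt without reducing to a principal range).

θ' = -2.6180 + 0.5·2.0 = -1.6180
R = v/ω = -1.75/0.5 = -3.5000
x' = 5 + -3.5000·(sin -1.6180 − sin -2.6180) = 6.7461
y' = -0.5 − -3.5000·(cos -1.6180 − cos -2.6180) = 2.3660

(6.7461, 2.3660, -1.6180)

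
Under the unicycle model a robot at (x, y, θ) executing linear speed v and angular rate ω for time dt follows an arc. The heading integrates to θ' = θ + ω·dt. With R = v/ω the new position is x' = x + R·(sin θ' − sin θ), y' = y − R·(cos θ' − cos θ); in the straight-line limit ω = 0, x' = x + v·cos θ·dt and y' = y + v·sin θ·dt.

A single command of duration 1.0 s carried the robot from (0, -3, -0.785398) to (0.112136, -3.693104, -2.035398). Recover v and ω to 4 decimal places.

v = 0.7500, ω = -1.2500

Δθ = -2.035398 − -0.785398 = -1.250000
ω = Δθ/dt = -1.250000/1.0 = -1.2500
R = −Δy/(cos θ' − cos θ) = -0.6000
v = R·ω = -0.6000·-1.2500 = 0.7500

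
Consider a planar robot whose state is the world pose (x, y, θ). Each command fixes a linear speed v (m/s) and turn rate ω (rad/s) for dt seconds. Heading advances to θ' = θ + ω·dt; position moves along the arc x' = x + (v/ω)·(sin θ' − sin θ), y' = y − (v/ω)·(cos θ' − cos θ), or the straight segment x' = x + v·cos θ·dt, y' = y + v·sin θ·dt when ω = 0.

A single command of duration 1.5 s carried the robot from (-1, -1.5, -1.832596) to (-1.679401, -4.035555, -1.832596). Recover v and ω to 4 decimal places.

Δθ = -1.832596 − -1.832596 = 0.000000
ω = Δθ/dt = 0.000000/1.5 = 0.0000
ω = 0 → v = (Δx·cos θ + Δy·sin θ)/dt = 1.7500

v = 1.7500, ω = 0.0000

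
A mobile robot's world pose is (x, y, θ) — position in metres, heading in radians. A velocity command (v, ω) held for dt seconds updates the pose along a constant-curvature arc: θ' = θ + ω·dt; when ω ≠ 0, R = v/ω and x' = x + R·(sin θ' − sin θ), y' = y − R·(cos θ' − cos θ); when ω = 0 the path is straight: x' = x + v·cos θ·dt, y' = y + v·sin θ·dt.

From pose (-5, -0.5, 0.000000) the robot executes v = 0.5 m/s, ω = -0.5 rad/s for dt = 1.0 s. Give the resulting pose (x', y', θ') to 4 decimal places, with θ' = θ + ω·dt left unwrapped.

θ' = 0.0000 + -0.5·1.0 = -0.5000
R = v/ω = 0.5/-0.5 = -1.0000
x' = -5 + -1.0000·(sin -0.5000 − sin 0.0000) = -4.5206
y' = -0.5 − -1.0000·(cos -0.5000 − cos 0.0000) = -0.6224

(-4.5206, -0.6224, -0.5000)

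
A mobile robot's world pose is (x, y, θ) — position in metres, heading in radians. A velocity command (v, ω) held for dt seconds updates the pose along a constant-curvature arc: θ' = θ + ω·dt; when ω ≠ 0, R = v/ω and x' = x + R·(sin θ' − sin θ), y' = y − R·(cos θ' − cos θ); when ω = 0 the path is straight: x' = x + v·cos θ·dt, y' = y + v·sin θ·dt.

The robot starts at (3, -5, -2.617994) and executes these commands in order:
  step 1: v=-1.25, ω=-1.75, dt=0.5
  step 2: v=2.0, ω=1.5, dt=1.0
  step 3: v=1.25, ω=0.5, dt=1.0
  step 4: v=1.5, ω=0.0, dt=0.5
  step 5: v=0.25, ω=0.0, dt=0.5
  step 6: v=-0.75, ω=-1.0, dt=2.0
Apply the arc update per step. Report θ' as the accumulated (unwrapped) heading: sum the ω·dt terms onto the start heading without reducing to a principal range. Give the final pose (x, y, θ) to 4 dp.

(2.7897, -6.9821, -3.4930)

step 1: θ'=-3.4930 (R=0.7143) → pose (3.6030, -4.9480, -3.4930)
step 2: θ'=-1.9930 (R=1.3333) → pose (1.9278, -5.6535, -1.9930)
step 3: θ'=-1.4930 (R=2.5000) → pose (1.7158, -6.8722, -1.4930)
step 4: θ'=-1.4930 (straight) → pose (1.7741, -7.6199, -1.4930)
step 5: θ'=-1.4930 (straight) → pose (1.7839, -7.7445, -1.4930)
step 6: θ'=-3.4930 (R=0.7500) → pose (2.7897, -6.9821, -3.4930)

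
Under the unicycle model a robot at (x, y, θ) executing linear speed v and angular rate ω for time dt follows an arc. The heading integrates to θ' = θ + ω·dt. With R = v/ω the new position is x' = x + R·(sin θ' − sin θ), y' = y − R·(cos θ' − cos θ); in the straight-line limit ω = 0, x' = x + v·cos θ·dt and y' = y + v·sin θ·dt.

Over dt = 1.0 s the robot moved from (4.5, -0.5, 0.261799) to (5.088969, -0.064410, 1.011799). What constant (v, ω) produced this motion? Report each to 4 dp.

Δθ = 1.011799 − 0.261799 = 0.750000
ω = Δθ/dt = 0.750000/1.0 = 0.7500
R = Δx/(sin θ' − sin θ) = 1.0000
v = R·ω = 1.0000·0.7500 = 0.7500

v = 0.7500, ω = 0.7500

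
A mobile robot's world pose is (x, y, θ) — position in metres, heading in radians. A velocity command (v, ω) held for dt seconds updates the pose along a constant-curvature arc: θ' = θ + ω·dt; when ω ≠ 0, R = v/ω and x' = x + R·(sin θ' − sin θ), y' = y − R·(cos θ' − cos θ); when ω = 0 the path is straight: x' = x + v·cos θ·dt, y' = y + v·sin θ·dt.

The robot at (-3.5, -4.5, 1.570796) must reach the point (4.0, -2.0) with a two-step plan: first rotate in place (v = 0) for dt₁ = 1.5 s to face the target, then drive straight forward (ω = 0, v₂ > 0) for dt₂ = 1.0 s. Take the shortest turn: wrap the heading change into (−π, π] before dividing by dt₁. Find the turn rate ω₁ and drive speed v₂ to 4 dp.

heading to target = atan2(-2−-4.5, 4−-3.5) = 0.3218
Δθ = wrap(0.3218 − 1.5708) = -1.2490; ω₁ = Δθ/dt₁ = -0.8327
distance = √((4−-3.5)² + (-2−-4.5)²) = 7.9057; v₂ = distance/dt₂ = 7.9057

ω₁ = -0.8327, v₂ = 7.9057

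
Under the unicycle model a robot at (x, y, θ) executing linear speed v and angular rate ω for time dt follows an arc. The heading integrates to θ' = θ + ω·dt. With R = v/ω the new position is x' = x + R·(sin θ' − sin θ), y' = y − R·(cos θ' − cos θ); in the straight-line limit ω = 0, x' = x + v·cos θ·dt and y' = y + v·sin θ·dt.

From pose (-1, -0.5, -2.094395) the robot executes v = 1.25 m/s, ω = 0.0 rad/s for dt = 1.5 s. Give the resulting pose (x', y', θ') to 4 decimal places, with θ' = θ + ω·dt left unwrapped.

(-1.9375, -2.1238, -2.0944)

θ' = -2.0944 + 0.0·1.5 = -2.0944
ω = 0 → straight: x' = -1 + 1.25·cos(-2.0944)·1.5 = -1.9375
y' = -0.5 + 1.25·sin(-2.0944)·1.5 = -2.1238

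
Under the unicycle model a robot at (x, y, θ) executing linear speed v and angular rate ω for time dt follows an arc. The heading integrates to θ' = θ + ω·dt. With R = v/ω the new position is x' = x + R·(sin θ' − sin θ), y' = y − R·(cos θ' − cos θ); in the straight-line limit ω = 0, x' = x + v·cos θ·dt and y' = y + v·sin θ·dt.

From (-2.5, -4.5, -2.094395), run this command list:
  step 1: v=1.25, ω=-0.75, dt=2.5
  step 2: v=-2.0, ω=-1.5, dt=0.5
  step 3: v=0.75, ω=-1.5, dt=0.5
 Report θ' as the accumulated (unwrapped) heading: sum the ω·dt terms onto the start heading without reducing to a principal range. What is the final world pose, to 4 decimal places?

(-4.6829, -5.3656, -5.4694)

step 1: θ'=-3.9694 (R=-1.6667) → pose (-5.1708, -4.7942, -3.9694)
step 2: θ'=-4.7194 (R=1.3333) → pose (-4.8194, -5.7055, -4.7194)
step 3: θ'=-5.4694 (R=-0.5000) → pose (-4.6829, -5.3656, -5.4694)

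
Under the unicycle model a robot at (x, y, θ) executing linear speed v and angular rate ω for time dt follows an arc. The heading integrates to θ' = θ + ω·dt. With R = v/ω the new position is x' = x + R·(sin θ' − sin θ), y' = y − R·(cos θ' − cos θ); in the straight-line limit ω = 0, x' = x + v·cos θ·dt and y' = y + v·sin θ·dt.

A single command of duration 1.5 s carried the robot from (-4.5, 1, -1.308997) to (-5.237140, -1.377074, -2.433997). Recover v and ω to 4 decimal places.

Δθ = -2.433997 − -1.308997 = -1.125000
ω = Δθ/dt = -1.125000/1.5 = -0.7500
R = −Δy/(cos θ' − cos θ) = -2.3333
v = R·ω = -2.3333·-0.7500 = 1.7500

v = 1.7500, ω = -0.7500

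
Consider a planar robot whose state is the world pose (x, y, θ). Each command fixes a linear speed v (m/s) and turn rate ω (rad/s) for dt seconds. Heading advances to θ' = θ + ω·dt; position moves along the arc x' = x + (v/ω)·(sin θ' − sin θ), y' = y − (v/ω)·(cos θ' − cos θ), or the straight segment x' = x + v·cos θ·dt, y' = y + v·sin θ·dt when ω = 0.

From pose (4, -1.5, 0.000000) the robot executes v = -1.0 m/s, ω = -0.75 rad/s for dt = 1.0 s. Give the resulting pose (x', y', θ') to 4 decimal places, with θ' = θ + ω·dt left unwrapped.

θ' = 0.0000 + -0.75·1.0 = -0.7500
R = v/ω = -1.0/-0.75 = 1.3333
x' = 4 + 1.3333·(sin -0.7500 − sin 0.0000) = 3.0911
y' = -1.5 − 1.3333·(cos -0.7500 − cos 0.0000) = -1.1423

(3.0911, -1.1423, -0.7500)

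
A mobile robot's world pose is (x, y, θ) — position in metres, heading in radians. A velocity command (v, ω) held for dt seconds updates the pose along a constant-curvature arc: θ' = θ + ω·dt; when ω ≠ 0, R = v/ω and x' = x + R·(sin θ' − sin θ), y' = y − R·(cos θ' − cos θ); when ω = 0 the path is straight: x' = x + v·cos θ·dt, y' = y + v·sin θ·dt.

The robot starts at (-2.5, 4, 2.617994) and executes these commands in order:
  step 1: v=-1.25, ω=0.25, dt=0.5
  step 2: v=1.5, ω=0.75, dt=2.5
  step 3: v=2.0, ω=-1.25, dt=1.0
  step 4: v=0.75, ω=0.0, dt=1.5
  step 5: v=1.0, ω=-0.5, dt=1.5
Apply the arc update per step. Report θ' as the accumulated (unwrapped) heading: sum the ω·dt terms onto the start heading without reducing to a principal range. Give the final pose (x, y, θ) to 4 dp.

step 1: θ'=2.7430 (R=-5.0000) → pose (-1.9406, 3.7221, 2.7430)
step 2: θ'=4.6180 (R=2.0000) → pose (-4.7080, 2.0674, 4.6180)
step 3: θ'=3.3680 (R=-1.6000) → pose (-5.9417, 0.6590, 3.3680)
step 4: θ'=3.3680 (straight) → pose (-7.0380, 0.4065, 3.3680)
step 5: θ'=2.6180 (R=-2.0000) → pose (-8.4869, 0.6234, 2.6180)

(-8.4869, 0.6234, 2.6180)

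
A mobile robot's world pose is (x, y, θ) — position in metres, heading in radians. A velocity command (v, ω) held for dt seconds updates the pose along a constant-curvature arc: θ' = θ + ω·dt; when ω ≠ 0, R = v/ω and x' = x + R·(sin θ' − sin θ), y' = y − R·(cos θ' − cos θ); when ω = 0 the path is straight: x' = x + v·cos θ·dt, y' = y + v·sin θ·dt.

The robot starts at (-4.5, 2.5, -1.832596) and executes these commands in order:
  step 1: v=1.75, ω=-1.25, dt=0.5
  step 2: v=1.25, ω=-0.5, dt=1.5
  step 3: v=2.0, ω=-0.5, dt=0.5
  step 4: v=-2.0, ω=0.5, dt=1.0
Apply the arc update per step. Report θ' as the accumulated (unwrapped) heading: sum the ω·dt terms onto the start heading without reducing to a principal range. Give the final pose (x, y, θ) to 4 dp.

(-5.7166, 1.2792, -2.9576)

step 1: θ'=-2.4576 (R=-1.4000) → pose (-4.9676, 1.7773, -2.4576)
step 2: θ'=-3.2076 (R=-2.5000) → pose (-6.7123, 1.2203, -3.2076)
step 3: θ'=-3.4576 (R=-4.0000) → pose (-7.6915, 1.4097, -3.4576)
step 4: θ'=-2.9576 (R=-4.0000) → pose (-5.7166, 1.2792, -2.9576)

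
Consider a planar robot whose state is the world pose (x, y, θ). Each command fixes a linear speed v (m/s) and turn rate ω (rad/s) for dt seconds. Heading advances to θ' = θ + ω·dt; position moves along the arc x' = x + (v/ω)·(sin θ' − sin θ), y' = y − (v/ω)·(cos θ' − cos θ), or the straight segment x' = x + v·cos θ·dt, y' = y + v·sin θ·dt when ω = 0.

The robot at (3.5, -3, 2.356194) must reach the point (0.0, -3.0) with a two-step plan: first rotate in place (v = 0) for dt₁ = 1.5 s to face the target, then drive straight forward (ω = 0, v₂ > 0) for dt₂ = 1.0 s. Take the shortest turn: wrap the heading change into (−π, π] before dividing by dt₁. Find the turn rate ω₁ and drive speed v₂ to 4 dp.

heading to target = atan2(-3−-3, 0−3.5) = 3.1416
Δθ = wrap(3.1416 − 2.3562) = 0.7854; ω₁ = Δθ/dt₁ = 0.5236
distance = √((0−3.5)² + (-3−-3)²) = 3.5000; v₂ = distance/dt₂ = 3.5000

ω₁ = 0.5236, v₂ = 3.5000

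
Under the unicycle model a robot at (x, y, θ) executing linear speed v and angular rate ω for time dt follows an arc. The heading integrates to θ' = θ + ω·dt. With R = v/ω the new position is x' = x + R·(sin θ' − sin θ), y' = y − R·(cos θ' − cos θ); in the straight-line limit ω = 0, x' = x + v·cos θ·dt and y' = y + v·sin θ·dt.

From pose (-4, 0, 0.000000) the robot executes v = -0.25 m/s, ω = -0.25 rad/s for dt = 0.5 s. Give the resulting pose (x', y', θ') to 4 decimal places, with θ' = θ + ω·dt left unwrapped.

θ' = 0.0000 + -0.25·0.5 = -0.1250
R = v/ω = -0.25/-0.25 = 1.0000
x' = -4 + 1.0000·(sin -0.1250 − sin 0.0000) = -4.1247
y' = 0 − 1.0000·(cos -0.1250 − cos 0.0000) = 0.0078

(-4.1247, 0.0078, -0.1250)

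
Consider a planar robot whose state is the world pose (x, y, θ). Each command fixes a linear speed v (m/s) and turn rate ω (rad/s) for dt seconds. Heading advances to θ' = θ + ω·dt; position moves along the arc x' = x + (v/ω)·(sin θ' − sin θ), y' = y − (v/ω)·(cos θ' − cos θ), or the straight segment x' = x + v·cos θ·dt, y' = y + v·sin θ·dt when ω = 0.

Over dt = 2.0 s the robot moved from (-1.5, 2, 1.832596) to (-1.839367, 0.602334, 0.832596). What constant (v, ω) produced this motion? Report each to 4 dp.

v = -0.7500, ω = -0.5000

Δθ = 0.832596 − 1.832596 = -1.000000
ω = Δθ/dt = -1.000000/2.0 = -0.5000
R = −Δy/(cos θ' − cos θ) = 1.5000
v = R·ω = 1.5000·-0.5000 = -0.7500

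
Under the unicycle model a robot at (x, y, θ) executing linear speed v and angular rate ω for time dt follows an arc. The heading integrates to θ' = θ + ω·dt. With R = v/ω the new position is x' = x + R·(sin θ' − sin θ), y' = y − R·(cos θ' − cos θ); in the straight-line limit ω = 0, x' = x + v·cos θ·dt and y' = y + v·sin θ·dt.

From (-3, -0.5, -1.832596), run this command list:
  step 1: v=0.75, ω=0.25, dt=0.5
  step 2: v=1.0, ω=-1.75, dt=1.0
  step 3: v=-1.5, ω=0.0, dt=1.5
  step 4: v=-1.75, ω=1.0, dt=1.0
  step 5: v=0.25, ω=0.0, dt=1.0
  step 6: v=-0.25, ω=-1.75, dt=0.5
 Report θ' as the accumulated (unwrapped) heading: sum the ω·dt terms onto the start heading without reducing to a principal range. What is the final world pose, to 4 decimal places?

step 1: θ'=-1.7076 (R=3.0000) → pose (-3.0742, -0.8673, -1.7076)
step 2: θ'=-3.4576 (R=-0.5714) → pose (-3.8179, -1.3325, -3.4576)
step 3: θ'=-3.4576 (straight) → pose (-1.6793, -2.0318, -3.4576)
step 4: θ'=-2.4576 (R=-1.7500) → pose (-0.0296, -1.7248, -2.4576)
step 5: θ'=-2.4576 (straight) → pose (-0.2234, -1.8827, -2.4576)
step 6: θ'=-3.3326 (R=0.1429) → pose (-0.1060, -1.8532, -3.3326)

(-0.1060, -1.8532, -3.3326)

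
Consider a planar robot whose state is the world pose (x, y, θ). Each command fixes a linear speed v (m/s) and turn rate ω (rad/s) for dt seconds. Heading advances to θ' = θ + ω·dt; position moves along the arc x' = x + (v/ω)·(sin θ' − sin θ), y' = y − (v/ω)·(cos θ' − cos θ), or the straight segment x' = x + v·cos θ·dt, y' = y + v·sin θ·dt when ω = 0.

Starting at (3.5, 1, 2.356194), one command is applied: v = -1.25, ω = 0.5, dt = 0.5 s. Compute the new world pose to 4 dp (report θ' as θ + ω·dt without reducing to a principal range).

(3.9923, 0.6176, 2.6062)

θ' = 2.3562 + 0.5·0.5 = 2.6062
R = v/ω = -1.25/0.5 = -2.5000
x' = 3.5 + -2.5000·(sin 2.6062 − sin 2.3562) = 3.9923
y' = 1 − -2.5000·(cos 2.6062 − cos 2.3562) = 0.6176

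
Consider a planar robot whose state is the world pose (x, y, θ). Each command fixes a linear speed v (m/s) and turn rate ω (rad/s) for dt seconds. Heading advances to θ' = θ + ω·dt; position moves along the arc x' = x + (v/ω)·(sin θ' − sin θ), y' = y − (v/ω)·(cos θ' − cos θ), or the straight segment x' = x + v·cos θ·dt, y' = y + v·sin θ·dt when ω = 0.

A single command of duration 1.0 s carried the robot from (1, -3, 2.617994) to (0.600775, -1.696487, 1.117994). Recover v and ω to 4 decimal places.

Δθ = 1.117994 − 2.617994 = -1.500000
ω = Δθ/dt = -1.500000/1.0 = -1.5000
R = −Δy/(cos θ' − cos θ) = -1.0000
v = R·ω = -1.0000·-1.5000 = 1.5000

v = 1.5000, ω = -1.5000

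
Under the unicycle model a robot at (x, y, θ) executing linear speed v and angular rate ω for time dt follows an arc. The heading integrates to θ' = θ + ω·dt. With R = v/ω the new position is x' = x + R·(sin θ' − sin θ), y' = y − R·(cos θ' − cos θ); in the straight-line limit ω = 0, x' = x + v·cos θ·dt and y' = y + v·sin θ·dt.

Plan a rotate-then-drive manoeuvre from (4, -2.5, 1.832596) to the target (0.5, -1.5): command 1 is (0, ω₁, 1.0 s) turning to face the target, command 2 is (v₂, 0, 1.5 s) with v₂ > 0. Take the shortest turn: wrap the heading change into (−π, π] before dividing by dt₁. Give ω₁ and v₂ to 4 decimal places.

heading to target = atan2(-1.5−-2.5, 0.5−4) = 2.8633
Δθ = wrap(2.8633 − 1.8326) = 1.0307; ω₁ = Δθ/dt₁ = 1.0307
distance = √((0.5−4)² + (-1.5−-2.5)²) = 3.6401; v₂ = distance/dt₂ = 2.4267

ω₁ = 1.0307, v₂ = 2.4267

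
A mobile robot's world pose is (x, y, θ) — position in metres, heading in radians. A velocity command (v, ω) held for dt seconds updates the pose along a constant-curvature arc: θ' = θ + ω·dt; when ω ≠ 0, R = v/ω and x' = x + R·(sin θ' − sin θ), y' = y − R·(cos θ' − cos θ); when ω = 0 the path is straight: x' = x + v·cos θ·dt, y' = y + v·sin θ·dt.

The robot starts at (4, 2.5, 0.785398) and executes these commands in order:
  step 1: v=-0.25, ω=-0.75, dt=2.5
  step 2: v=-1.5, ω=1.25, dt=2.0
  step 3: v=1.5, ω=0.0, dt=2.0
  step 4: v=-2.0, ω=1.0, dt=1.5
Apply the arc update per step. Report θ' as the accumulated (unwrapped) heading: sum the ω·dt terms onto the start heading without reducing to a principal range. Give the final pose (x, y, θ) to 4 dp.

(3.2157, 2.9130, 2.9104)

step 1: θ'=-1.0896 (R=0.3333) → pose (3.4688, 2.5814, -1.0896)
step 2: θ'=1.4104 (R=-1.2000) → pose (1.2205, 2.2177, 1.4104)
step 3: θ'=1.4104 (straight) → pose (1.6996, 5.1792, 1.4104)
step 4: θ'=2.9104 (R=-2.0000) → pose (3.2157, 2.9130, 2.9104)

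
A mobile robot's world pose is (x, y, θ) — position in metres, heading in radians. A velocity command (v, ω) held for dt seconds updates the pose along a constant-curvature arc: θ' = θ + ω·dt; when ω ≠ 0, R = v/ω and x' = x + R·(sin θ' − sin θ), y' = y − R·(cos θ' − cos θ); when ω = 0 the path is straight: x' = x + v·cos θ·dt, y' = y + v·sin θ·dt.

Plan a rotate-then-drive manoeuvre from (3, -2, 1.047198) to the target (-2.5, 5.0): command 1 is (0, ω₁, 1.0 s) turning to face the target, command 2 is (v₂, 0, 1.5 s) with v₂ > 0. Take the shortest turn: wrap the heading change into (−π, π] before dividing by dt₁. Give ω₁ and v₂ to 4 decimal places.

heading to target = atan2(5−-2, -2.5−3) = 2.2368
Δθ = wrap(2.2368 − 1.0472) = 1.1896; ω₁ = Δθ/dt₁ = 1.1896
distance = √((-2.5−3)² + (5−-2)²) = 8.9022; v₂ = distance/dt₂ = 5.9348

ω₁ = 1.1896, v₂ = 5.9348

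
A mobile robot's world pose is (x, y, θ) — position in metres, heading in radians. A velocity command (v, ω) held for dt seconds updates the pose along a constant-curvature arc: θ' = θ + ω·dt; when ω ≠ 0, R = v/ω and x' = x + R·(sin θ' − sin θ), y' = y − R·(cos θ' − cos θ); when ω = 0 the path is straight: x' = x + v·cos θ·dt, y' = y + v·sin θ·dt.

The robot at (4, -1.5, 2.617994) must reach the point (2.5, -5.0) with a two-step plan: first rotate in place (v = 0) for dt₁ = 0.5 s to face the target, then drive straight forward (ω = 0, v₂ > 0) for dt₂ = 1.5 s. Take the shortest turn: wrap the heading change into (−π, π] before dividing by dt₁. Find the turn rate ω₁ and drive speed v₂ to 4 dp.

ω₁ = 3.3790, v₂ = 2.5386

heading to target = atan2(-5−-1.5, 2.5−4) = -1.9757
Δθ = wrap(-1.9757 − 2.6180) = 1.6895; ω₁ = Δθ/dt₁ = 3.3790
distance = √((2.5−4)² + (-5−-1.5)²) = 3.8079; v₂ = distance/dt₂ = 2.5386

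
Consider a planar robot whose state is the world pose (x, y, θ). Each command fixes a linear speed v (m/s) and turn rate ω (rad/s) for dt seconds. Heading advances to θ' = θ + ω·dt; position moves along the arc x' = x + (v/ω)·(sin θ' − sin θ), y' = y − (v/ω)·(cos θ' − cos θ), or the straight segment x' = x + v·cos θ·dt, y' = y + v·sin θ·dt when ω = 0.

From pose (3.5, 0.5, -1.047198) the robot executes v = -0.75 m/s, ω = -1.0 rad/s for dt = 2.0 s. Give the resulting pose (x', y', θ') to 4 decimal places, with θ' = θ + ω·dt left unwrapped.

θ' = -1.0472 + -1.0·2.0 = -3.0472
R = v/ω = -0.75/-1.0 = 0.7500
x' = 3.5 + 0.7500·(sin -3.0472 − sin -1.0472) = 4.0788
y' = 0.5 − 0.7500·(cos -3.0472 − cos -1.0472) = 1.6217

(4.0788, 1.6217, -3.0472)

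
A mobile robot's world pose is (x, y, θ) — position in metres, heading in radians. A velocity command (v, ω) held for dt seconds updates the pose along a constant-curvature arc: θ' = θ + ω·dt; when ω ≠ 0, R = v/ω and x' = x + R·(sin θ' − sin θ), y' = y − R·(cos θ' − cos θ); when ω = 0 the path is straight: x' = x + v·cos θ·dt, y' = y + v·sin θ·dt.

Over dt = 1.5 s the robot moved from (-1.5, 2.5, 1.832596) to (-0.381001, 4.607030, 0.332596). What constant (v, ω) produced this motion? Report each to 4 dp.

v = 1.7500, ω = -1.0000

Δθ = 0.332596 − 1.832596 = -1.500000
ω = Δθ/dt = -1.500000/1.5 = -1.0000
R = −Δy/(cos θ' − cos θ) = -1.7500
v = R·ω = -1.7500·-1.0000 = 1.7500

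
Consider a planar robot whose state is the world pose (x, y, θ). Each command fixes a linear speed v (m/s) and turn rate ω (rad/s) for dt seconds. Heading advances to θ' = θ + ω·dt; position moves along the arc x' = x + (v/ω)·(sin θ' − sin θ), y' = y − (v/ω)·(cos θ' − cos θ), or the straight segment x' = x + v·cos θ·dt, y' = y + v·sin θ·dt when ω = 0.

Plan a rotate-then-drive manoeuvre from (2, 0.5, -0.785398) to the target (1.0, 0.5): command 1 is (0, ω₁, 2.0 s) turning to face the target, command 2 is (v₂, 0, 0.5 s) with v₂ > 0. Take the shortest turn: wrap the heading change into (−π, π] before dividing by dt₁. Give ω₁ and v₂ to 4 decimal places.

heading to target = atan2(0.5−0.5, 1−2) = 3.1416
Δθ = wrap(3.1416 − -0.7854) = -2.3562; ω₁ = Δθ/dt₁ = -1.1781
distance = √((1−2)² + (0.5−0.5)²) = 1.0000; v₂ = distance/dt₂ = 2.0000

ω₁ = -1.1781, v₂ = 2.0000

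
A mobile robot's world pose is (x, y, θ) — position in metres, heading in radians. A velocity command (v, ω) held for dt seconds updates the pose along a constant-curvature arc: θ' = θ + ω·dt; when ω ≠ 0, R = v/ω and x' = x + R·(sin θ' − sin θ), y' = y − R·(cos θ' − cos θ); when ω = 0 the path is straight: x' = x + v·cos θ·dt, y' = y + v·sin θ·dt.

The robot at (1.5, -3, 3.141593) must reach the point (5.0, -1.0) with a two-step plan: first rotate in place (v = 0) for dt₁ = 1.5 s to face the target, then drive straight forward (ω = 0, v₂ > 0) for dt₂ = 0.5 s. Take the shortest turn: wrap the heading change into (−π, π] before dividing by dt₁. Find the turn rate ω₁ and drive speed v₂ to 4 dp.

heading to target = atan2(-1−-3, 5−1.5) = 0.5191
Δθ = wrap(0.5191 − 3.1416) = -2.6224; ω₁ = Δθ/dt₁ = -1.7483
distance = √((5−1.5)² + (-1−-3)²) = 4.0311; v₂ = distance/dt₂ = 8.0623

ω₁ = -1.7483, v₂ = 8.0623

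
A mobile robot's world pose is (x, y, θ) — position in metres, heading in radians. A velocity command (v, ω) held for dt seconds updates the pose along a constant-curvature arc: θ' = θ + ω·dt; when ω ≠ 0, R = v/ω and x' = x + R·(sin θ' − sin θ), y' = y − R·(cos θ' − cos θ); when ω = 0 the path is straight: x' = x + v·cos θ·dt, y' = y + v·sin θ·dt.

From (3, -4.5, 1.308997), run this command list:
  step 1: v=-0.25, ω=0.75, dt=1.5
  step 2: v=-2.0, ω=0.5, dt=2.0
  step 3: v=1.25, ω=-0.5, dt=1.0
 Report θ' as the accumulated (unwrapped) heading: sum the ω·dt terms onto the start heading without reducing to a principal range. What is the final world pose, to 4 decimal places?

(5.6225, -5.6825, 2.9340)

step 1: θ'=2.4340 (R=-0.3333) → pose (3.1053, -4.8396, 2.4340)
step 2: θ'=3.4340 (R=-4.0000) → pose (6.8584, -5.6301, 3.4340)
step 3: θ'=2.9340 (R=-2.5000) → pose (5.6225, -5.6825, 2.9340)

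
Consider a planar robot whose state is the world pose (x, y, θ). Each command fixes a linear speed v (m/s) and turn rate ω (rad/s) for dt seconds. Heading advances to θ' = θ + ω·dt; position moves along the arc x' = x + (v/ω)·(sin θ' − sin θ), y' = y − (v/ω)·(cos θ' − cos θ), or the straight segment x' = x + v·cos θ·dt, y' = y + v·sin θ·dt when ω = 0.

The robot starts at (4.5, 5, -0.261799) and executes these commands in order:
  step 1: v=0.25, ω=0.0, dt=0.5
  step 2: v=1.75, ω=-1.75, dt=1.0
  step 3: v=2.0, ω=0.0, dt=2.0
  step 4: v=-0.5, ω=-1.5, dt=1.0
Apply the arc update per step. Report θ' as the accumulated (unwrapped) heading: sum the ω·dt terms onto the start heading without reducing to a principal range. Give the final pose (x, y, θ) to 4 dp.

step 1: θ'=-0.2618 (straight) → pose (4.6207, 4.9676, -0.2618)
step 2: θ'=-2.0118 (R=-1.0000) → pose (5.2662, 3.5749, -2.0118)
step 3: θ'=-2.0118 (straight) → pose (3.5589, -0.0424, -2.0118)
step 4: θ'=-3.5118 (R=0.3333) → pose (3.9809, 0.1260, -3.5118)

(3.9809, 0.1260, -3.5118)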